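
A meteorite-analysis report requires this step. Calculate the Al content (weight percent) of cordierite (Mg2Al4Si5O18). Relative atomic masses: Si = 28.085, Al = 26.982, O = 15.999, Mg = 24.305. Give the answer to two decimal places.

M(Mg2Al4Si5O18) = 584.945 g/mol.
Al contributes 4 × 26.982 = 107.928 g per mole.
107.928/584.945 = 0.1845 → 18.45%.

18.45 weight percent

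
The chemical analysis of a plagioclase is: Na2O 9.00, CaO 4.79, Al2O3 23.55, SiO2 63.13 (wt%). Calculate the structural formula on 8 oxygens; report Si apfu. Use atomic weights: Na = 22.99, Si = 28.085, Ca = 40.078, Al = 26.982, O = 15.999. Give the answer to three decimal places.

2.779 Si apfu

Na2O (M=61.979): mol = 0.14521; Na = 0.29042, O = 0.14521.
CaO (M=56.077): mol = 0.08542; Ca = 0.08542, O = 0.08542.
Al2O3 (M=101.961): mol = 0.23097; Al = 0.46194, O = 0.69291.
SiO2 (M=60.083): mol = 1.05071; Si = 1.05071, O = 2.10142.
ΣO = 3.02496; factor = 8/ΣO = 2.64466.
Si apfu = 1.05071 × 2.64466 = 2.779.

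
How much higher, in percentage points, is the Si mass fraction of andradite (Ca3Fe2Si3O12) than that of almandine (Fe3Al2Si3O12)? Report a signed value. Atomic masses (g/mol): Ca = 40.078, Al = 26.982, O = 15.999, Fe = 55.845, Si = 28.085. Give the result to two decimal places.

Si in Ca3Fe2Si3O12: molar mass 508.167 g/mol; 3×28.085 = 84.255 g → 16.58 wt%.
Si in Fe3Al2Si3O12: molar mass 497.742 g/mol; 3×28.085 = 84.255 g → 16.93 wt%.
Difference = 16.58 − 16.93 = -0.35 percentage points.

-0.35 percentage points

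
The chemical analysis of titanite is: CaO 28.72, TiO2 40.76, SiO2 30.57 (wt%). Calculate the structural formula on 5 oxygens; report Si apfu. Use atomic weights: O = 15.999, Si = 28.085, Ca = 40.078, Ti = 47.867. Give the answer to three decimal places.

CaO: 28.72/56.077 = 0.51215 mol → 0.51215 mol Ca, 0.51215 mol O.
TiO2: 40.76/79.865 = 0.51036 mol → 0.51036 mol Ti, 1.02072 mol O.
SiO2: 30.57/60.083 = 0.50880 mol → 0.50880 mol Si, 1.01760 mol O.
Total oxygen = 2.55047 mol. Normalization factor = 5/2.55047 = 1.96042.
Si per 5 O = 0.50880 × 1.96042 = 0.997.

0.997 Si apfu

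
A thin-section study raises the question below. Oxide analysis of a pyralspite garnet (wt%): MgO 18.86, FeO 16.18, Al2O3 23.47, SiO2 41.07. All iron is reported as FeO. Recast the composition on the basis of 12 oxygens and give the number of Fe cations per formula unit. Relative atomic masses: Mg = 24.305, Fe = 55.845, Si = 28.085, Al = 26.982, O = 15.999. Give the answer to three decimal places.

MgO: 18.86/40.304 = 0.46794 mol → 0.46794 mol Mg, 0.46794 mol O.
FeO: 16.18/71.844 = 0.22521 mol → 0.22521 mol Fe, 0.22521 mol O.
Al2O3: 23.47/101.961 = 0.23019 mol → 0.46038 mol Al, 0.69057 mol O.
SiO2: 41.07/60.083 = 0.68355 mol → 0.68355 mol Si, 1.36710 mol O.
Total oxygen = 2.75082 mol. Normalization factor = 12/2.75082 = 4.36234.
Fe per 12 O = 0.22521 × 4.36234 = 0.982.

0.982 Fe apfu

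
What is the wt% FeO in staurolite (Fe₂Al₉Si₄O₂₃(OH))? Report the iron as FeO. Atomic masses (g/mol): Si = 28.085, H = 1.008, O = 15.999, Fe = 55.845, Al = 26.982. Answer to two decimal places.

16.87 wt%

Molar mass of Fe₂Al₉Si₄O₂₃(OH) = 2×55.845 + 9×26.982 + 4×28.085 + 24×15.999 + 1×1.008 = 851.852 g/mol.
Each formula unit contains 2 Fe, equivalent to 2/1 = 2.0000 mol FeO.
M(FeO) = 1×55.845 + 1×15.999 = 71.844 g/mol.
Mass of FeO per formula unit = 2.0000 × 71.844 = 143.688 g.
FeO wt% = 143.688 / 851.852 × 100 = 16.87%.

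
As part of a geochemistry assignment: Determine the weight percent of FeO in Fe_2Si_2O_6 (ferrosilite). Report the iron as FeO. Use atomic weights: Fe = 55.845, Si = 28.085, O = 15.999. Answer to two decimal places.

54.46 wt%

Molar mass of Fe_2Si_2O_6 = 2×55.845 + 2×28.085 + 6×15.999 = 263.854 g/mol.
Each formula unit contains 2 Fe, equivalent to 2/1 = 2.0000 mol FeO.
M(FeO) = 1×55.845 + 1×15.999 = 71.844 g/mol.
Mass of FeO per formula unit = 2.0000 × 71.844 = 143.688 g.
FeO wt% = 143.688 / 263.854 × 100 = 54.46%.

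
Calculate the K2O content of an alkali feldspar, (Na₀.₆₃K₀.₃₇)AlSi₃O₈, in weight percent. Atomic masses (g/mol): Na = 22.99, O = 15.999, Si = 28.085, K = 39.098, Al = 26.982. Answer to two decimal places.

Molar mass of (Na₀.₆₃K₀.₃₇)AlSi₃O₈ = 0.63*22.99 + 0.37*39.098 + 1*26.982 + 3*28.085 + 8*15.999 = 268.179 g/mol.
Each formula unit contains 0.37 K, equivalent to 0.37/2 = 0.1850 mol K2O.
M(K2O) = 2×39.098 + 1×15.999 = 94.195 g/mol.
Mass of K2O per formula unit = 0.1850 × 94.195 = 17.426 g.
K2O wt% = 17.426 / 268.179 × 100 = 6.50%.

6.50 wt%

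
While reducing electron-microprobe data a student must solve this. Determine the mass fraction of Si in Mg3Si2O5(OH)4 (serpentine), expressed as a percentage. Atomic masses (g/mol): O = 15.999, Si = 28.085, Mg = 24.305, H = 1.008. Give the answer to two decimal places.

M(Mg3Si2O5(OH)4) = 277.108 g/mol.
Si contributes 2 × 28.085 = 56.170 g per mole.
56.170/277.108 = 0.2027 → 20.27%.

20.27 weight percent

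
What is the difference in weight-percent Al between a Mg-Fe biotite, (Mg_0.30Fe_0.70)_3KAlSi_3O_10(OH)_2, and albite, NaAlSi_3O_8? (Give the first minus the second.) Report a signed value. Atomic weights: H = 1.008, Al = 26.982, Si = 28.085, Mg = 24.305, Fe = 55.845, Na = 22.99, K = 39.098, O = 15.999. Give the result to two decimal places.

-4.71 percentage points

M((Mg_0.30Fe_0.70)_3KAlSi_3O_10(OH)_2) = 483.488 g/mol, so wt% Al = 26.982/483.488 × 100 = 5.58%.
M(NaAlSi_3O_8) = 262.219 g/mol, so wt% Al = 26.982/262.219 × 100 = 10.29%.
5.58 − 10.29 = -4.71 pp.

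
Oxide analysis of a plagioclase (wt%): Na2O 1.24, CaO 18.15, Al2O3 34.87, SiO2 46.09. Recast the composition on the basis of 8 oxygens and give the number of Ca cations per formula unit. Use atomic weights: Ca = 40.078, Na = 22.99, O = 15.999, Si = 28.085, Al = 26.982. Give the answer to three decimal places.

Na2O (M=61.979): mol = 0.02001; Na = 0.04002, O = 0.02001.
CaO (M=56.077): mol = 0.32366; Ca = 0.32366, O = 0.32366.
Al2O3 (M=101.961): mol = 0.34199; Al = 0.68398, O = 1.02597.
SiO2 (M=60.083): mol = 0.76711; Si = 0.76711, O = 1.53422.
ΣO = 2.90386; factor = 8/ΣO = 2.75495.
Ca apfu = 0.32366 × 2.75495 = 0.892.

0.892 Ca apfu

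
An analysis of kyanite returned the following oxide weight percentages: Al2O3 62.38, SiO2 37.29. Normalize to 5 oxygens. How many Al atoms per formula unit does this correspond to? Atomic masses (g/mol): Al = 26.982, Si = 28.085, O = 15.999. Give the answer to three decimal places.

1.989 Al apfu

62.38 wt% Al2O3 ÷ 101.961 g/mol = 0.61180 mol, giving 1.22360 Al and 1.83540 O.
37.29 wt% SiO2 ÷ 60.083 g/mol = 0.62064 mol, giving 0.62064 Si and 1.24128 O.
Oxygen sums to 3.07668; scaling by 5/3.07668 = 1.62513 puts the formula on 5 O.
Al: 1.22360 × 1.62513 = 1.989 atoms per formula unit.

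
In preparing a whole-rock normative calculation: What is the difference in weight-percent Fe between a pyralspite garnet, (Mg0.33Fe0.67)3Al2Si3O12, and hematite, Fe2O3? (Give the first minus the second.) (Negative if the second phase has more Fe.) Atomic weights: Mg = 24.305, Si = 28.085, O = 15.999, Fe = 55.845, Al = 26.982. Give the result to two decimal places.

-45.88 percentage points

M((Mg0.33Fe0.67)3Al2Si3O12) = 466.517 g/mol, so wt% Fe = 112.248/466.517 × 100 = 24.06%.
M(Fe2O3) = 159.687 g/mol, so wt% Fe = 111.690/159.687 × 100 = 69.94%.
24.06 − 69.94 = -45.88 pp.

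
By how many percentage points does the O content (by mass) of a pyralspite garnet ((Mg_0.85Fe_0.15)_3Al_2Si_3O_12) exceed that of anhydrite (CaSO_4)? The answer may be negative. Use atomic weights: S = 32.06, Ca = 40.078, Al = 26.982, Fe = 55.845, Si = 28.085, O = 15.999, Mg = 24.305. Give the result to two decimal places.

-1.00 percentage points

M((Mg_0.85Fe_0.15)_3Al_2Si_3O_12) = 417.315 g/mol, so wt% O = 191.988/417.315 × 100 = 46.01%.
M(CaSO_4) = 136.134 g/mol, so wt% O = 63.996/136.134 × 100 = 47.01%.
46.01 − 47.01 = -1.00 pp.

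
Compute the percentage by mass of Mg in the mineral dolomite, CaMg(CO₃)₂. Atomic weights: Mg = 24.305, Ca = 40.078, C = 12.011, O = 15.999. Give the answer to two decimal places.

M(CaMg(CO₃)₂) = 184.399 g/mol.
Mg contributes 1 × 24.305 = 24.305 g per mole.
24.305/184.399 = 0.1318 → 13.18%.

13.18 wt%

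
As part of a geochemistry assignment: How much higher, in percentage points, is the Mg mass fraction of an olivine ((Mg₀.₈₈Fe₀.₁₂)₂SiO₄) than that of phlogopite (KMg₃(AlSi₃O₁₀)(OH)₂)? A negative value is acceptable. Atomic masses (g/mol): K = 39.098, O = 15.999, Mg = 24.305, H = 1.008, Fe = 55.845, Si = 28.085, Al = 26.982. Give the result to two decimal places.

11.38 percentage points

Mg in (Mg₀.₈₈Fe₀.₁₂)₂SiO₄: molar mass 148.261 g/mol; 1.76×24.305 = 42.777 g → 28.85 wt%.
Mg in KMg₃(AlSi₃O₁₀)(OH)₂: molar mass 417.254 g/mol; 3×24.305 = 72.915 g → 17.47 wt%.
Difference = 28.85 − 17.47 = 11.38 percentage points.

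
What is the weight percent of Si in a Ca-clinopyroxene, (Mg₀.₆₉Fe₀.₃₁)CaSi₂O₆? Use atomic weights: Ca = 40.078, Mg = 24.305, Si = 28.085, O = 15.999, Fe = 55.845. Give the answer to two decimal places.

24.82 wt%

M((Mg₀.₆₉Fe₀.₃₁)CaSi₂O₆) = 226.324 g/mol.
Si contributes 2 × 28.085 = 56.170 g per mole.
56.170/226.324 = 0.2482 → 24.82%.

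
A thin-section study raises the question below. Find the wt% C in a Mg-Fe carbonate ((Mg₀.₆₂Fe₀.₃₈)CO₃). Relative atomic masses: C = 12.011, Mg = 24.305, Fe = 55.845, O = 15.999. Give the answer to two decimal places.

Formula mass = 0.62*24.305 + 0.38*55.845 + 1*12.011 + 3*15.999 = 96.298 g/mol, of which 12.011 g is C.
So C makes up 12.011/96.298 = 0.1247 of the mass, i.e. 12.47%.

12.47 mass %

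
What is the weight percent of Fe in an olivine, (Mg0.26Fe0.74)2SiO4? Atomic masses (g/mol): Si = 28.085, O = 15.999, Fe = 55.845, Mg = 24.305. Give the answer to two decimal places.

Molar mass of (Mg0.26Fe0.74)2SiO4: 0.52*24.305 + 1.48*55.845 + 1*28.085 + 4*15.999 = 187.370 g/mol.
Mass of Fe per formula unit: 1.48 × 55.845 = 82.651 g.
Weight fraction Fe = 82.651 / 187.370 = 0.4411.

44.11 wt%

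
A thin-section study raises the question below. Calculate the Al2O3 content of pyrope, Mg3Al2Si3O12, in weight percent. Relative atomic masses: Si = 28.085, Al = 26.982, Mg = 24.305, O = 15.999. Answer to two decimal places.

Molar mass of Mg3Al2Si3O12 = 3·24.305 + 2·26.982 + 3·28.085 + 12·15.999 = 403.122 g/mol.
Each formula unit contains 2 Al, equivalent to 2/2 = 1.0000 mol Al2O3.
M(Al2O3) = 2×26.982 + 3×15.999 = 101.961 g/mol.
Mass of Al2O3 per formula unit = 1.0000 × 101.961 = 101.961 g.
Al2O3 wt% = 101.961 / 403.122 × 100 = 25.29%.

25.29 wt%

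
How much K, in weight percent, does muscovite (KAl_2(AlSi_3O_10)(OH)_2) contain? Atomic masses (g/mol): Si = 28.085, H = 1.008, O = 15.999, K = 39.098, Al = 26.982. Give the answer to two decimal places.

Formula mass = 1·39.098 + 3·26.982 + 3·28.085 + 12·15.999 + 2·1.008 = 398.303 g/mol, of which 39.098 g is K.
So K makes up 39.098/398.303 = 0.0982 of the mass, i.e. 9.82%.

9.82 weight percent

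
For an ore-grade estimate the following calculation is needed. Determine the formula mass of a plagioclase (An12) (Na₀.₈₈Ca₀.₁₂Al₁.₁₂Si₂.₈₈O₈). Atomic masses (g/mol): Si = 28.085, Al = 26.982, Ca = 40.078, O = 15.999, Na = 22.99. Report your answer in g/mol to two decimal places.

264.14 g/mol

The formula mass is the sum 0.88*22.99 + 0.12*40.078 + 1.12*26.982 + 2.88*28.085 + 8*15.999.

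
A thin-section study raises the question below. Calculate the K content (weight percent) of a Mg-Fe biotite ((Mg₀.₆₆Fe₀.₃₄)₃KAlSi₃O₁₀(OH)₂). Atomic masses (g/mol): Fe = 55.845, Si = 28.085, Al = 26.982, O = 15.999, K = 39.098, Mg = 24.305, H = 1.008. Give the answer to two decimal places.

8.70 weight percent

Molar mass of (Mg₀.₆₆Fe₀.₃₄)₃KAlSi₃O₁₀(OH)₂: 1.98·24.305 + 1.02·55.845 + 1·39.098 + 1·26.982 + 3·28.085 + 12·15.999 + 2·1.008 = 449.425 g/mol.
Mass of K per formula unit: 1 × 39.098 = 39.098 g.
Weight fraction K = 39.098 / 449.425 = 0.0870.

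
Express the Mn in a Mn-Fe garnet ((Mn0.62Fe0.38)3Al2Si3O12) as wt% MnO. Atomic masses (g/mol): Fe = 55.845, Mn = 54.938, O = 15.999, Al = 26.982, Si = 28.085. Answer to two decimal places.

Formula mass = 496.055 g/mol.
1.86 Mn → 1.8600 mol MnO per formula unit; M(MnO) = 70.937, so MnO mass = 131.943 g.
131.943/496.055 × 100 = 26.60 wt%.

26.60 wt%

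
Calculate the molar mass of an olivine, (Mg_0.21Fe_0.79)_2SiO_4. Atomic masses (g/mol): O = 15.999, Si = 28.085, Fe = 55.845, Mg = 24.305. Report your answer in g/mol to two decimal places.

190.52 g/mol

The formula mass is the sum 0.42*24.305 + 1.58*55.845 + 1*28.085 + 4*15.999.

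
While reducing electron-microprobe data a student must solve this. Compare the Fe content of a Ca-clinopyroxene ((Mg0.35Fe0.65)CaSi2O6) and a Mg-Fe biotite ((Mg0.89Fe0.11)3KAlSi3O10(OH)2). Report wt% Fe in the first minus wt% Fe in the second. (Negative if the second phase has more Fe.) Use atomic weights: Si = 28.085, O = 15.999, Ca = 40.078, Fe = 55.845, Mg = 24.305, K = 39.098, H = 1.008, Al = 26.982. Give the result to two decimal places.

11.00 percentage points

First mineral: 36.299 g Fe in 237.048 g formula = 15.31 wt% Fe.
Second mineral: 18.429 g Fe in 427.662 g formula = 4.31 wt% Fe.
15.31% − 4.31% gives a difference of 11.00 percentage points.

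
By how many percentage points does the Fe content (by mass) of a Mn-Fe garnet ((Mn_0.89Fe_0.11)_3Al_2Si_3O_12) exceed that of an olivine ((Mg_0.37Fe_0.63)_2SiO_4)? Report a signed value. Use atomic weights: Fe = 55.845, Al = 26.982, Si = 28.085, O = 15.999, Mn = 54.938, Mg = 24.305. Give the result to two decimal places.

Fe in (Mn_0.89Fe_0.11)_3Al_2Si_3O_12: molar mass 495.320 g/mol; 0.33×55.845 = 18.429 g → 3.72 wt%.
Fe in (Mg_0.37Fe_0.63)_2SiO_4: molar mass 180.431 g/mol; 1.26×55.845 = 70.365 g → 39.00 wt%.
Difference = 3.72 − 39.00 = -35.28 percentage points.

-35.28 percentage points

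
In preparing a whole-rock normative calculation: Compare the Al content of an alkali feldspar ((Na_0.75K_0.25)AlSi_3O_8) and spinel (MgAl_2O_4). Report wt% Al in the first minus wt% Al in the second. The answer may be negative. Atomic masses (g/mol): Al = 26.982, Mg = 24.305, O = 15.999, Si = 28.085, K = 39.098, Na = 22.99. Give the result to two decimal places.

First mineral: 26.982 g Al in 266.246 g formula = 10.13 wt% Al.
Second mineral: 53.964 g Al in 142.265 g formula = 37.93 wt% Al.
10.13% − 37.93% gives a difference of -27.80 percentage points.

-27.80 percentage points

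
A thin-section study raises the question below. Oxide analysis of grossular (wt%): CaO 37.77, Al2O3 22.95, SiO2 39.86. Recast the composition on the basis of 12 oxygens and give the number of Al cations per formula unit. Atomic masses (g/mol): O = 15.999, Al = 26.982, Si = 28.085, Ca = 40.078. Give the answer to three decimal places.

2.019 Al apfu

37.77 wt% CaO ÷ 56.077 g/mol = 0.67354 mol, giving 0.67354 Ca and 0.67354 O.
22.95 wt% Al2O3 ÷ 101.961 g/mol = 0.22509 mol, giving 0.45018 Al and 0.67527 O.
39.86 wt% SiO2 ÷ 60.083 g/mol = 0.66342 mol, giving 0.66342 Si and 1.32684 O.
Oxygen sums to 2.67565; scaling by 12/2.67565 = 4.48489 puts the formula on 12 O.
Al: 0.45018 × 4.48489 = 2.019 atoms per formula unit.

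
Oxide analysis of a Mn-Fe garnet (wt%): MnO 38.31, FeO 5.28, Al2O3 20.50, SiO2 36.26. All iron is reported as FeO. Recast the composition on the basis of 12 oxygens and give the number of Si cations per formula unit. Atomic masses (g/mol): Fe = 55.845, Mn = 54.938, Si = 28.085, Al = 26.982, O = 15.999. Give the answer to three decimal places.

2.988 Si apfu

MnO (M=70.937): mol = 0.54006; Mn = 0.54006, O = 0.54006.
FeO (M=71.844): mol = 0.07349; Fe = 0.07349, O = 0.07349.
Al2O3 (M=101.961): mol = 0.20106; Al = 0.40212, O = 0.60318.
SiO2 (M=60.083): mol = 0.60350; Si = 0.60350, O = 1.20700.
ΣO = 2.42373; factor = 12/ΣO = 4.95105.
Si apfu = 0.60350 × 4.95105 = 2.988.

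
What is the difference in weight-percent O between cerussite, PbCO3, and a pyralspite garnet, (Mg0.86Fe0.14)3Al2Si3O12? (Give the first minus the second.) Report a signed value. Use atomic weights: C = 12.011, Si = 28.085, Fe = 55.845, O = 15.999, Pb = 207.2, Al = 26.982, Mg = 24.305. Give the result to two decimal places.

M(PbCO3) = 267.208 g/mol, so wt% O = 47.997/267.208 × 100 = 17.96%.
M((Mg0.86Fe0.14)3Al2Si3O12) = 416.369 g/mol, so wt% O = 191.988/416.369 × 100 = 46.11%.
17.96 − 46.11 = -28.15 pp.

-28.15 percentage points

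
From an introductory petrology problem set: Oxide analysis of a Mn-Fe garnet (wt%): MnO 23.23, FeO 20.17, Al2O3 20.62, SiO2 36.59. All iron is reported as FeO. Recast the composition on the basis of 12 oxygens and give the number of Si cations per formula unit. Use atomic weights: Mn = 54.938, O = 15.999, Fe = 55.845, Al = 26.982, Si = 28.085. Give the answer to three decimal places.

23.23 wt% MnO ÷ 70.937 g/mol = 0.32747 mol, giving 0.32747 Mn and 0.32747 O.
20.17 wt% FeO ÷ 71.844 g/mol = 0.28075 mol, giving 0.28075 Fe and 0.28075 O.
20.62 wt% Al2O3 ÷ 101.961 g/mol = 0.20223 mol, giving 0.40446 Al and 0.60669 O.
36.59 wt% SiO2 ÷ 60.083 g/mol = 0.60899 mol, giving 0.60899 Si and 1.21798 O.
Oxygen sums to 2.43289; scaling by 12/2.43289 = 4.93241 puts the formula on 12 O.
Si: 0.60899 × 4.93241 = 3.004 atoms per formula unit.

3.004 Si apfu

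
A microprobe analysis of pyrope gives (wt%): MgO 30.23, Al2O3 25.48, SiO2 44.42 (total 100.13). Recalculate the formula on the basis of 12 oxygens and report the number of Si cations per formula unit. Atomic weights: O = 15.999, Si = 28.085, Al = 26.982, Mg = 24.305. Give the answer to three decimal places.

2.979 Si apfu

MgO (M=40.304): mol = 0.75005; Mg = 0.75005, O = 0.75005.
Al2O3 (M=101.961): mol = 0.24990; Al = 0.49980, O = 0.74970.
SiO2 (M=60.083): mol = 0.73931; Si = 0.73931, O = 1.47862.
ΣO = 2.97837; factor = 12/ΣO = 4.02905.
Si apfu = 0.73931 × 4.02905 = 2.979.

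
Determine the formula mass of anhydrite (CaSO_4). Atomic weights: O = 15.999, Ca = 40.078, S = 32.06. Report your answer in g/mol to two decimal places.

The formula mass is the sum 1·40.078 + 1·32.06 + 4·15.999.

136.13 g/mol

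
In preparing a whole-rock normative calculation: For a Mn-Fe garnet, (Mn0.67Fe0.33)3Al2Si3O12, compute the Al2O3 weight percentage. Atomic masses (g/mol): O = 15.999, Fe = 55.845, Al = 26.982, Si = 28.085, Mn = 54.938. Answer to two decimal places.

20.56 wt%

Formula mass = 495.919 g/mol.
2 Al → 1.0000 mol Al2O3 per formula unit; M(Al2O3) = 101.961, so Al2O3 mass = 101.961 g.
101.961/495.919 × 100 = 20.56 wt%.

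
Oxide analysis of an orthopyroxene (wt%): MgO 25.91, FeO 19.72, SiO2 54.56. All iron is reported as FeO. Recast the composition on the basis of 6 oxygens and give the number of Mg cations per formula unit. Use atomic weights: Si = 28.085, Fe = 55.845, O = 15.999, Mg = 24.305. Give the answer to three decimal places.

MgO: 25.91/40.304 = 0.64286 mol → 0.64286 mol Mg, 0.64286 mol O.
FeO: 19.72/71.844 = 0.27448 mol → 0.27448 mol Fe, 0.27448 mol O.
SiO2: 54.56/60.083 = 0.90808 mol → 0.90808 mol Si, 1.81616 mol O.
Total oxygen = 2.73350 mol. Normalization factor = 6/2.73350 = 2.19499.
Mg per 6 O = 0.64286 × 2.19499 = 1.411.

1.411 Mg apfu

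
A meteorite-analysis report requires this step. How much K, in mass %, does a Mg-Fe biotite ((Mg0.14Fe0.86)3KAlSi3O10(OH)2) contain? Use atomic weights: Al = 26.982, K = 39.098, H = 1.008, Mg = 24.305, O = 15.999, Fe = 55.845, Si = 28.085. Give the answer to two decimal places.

M((Mg0.14Fe0.86)3KAlSi3O10(OH)2) = 498.627 g/mol.
K contributes 1 × 39.098 = 39.098 g per mole.
39.098/498.627 = 0.0784 → 7.84%.

7.84 mass %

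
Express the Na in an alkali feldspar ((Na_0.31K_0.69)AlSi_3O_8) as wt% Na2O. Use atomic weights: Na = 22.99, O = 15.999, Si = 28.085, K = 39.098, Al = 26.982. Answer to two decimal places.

Molar mass of (Na_0.31K_0.69)AlSi_3O_8 = 0.31*22.99 + 0.69*39.098 + 1*26.982 + 3*28.085 + 8*15.999 = 273.334 g/mol.
Each formula unit contains 0.31 Na, equivalent to 0.31/2 = 0.1550 mol Na2O.
M(Na2O) = 2×22.99 + 1×15.999 = 61.979 g/mol.
Mass of Na2O per formula unit = 0.1550 × 61.979 = 9.607 g.
Na2O wt% = 9.607 / 273.334 × 100 = 3.51%.

3.51 wt%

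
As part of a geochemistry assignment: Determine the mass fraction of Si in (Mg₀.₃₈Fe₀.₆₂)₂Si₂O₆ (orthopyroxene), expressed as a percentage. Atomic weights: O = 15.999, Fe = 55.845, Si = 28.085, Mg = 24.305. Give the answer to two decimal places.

M((Mg₀.₃₈Fe₀.₆₂)₂Si₂O₆) = 239.884 g/mol.
Si contributes 2 × 28.085 = 56.170 g per mole.
56.170/239.884 = 0.2342 → 23.42%.

23.42 mass %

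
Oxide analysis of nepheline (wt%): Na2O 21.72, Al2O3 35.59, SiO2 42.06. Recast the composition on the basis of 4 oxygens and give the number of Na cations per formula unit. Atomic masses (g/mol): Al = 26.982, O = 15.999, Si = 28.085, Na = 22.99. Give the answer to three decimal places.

Na2O: 21.72/61.979 = 0.35044 mol → 0.70088 mol Na, 0.35044 mol O.
Al2O3: 35.59/101.961 = 0.34906 mol → 0.69812 mol Al, 1.04718 mol O.
SiO2: 42.06/60.083 = 0.70003 mol → 0.70003 mol Si, 1.40006 mol O.
Total oxygen = 2.79768 mol. Normalization factor = 4/2.79768 = 1.42976.
Na per 4 O = 0.70088 × 1.42976 = 1.002.

1.002 Na apfu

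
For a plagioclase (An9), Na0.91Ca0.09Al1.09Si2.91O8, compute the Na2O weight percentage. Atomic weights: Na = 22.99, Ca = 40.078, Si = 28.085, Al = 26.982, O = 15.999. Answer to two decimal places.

10.70 wt%

M(Na0.91Ca0.09Al1.09Si2.91O8) = 263.658 g/mol; M(Na2O) = 61.979 g/mol.
Moles Na2O per formula unit = 0.91 Na ÷ 2 = 0.4550.
Na2O fraction = (0.4550 × 61.979) / 263.658 = 28.200/263.658 = 0.1070.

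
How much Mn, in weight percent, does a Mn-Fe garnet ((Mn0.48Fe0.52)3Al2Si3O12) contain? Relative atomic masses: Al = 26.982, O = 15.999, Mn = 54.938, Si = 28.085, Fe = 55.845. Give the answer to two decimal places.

Formula mass = 1.44×54.938 + 1.56×55.845 + 2×26.982 + 3×28.085 + 12×15.999 = 496.436 g/mol, of which 79.111 g is Mn.
So Mn makes up 79.111/496.436 = 0.1594 of the mass, i.e. 15.94%.

15.94 weight percent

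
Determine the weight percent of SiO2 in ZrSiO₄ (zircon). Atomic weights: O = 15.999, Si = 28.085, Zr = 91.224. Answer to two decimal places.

Formula mass = 183.305 g/mol.
1 Si → 1.0000 mol SiO2 per formula unit; M(SiO2) = 60.083, so SiO2 mass = 60.083 g.
60.083/183.305 × 100 = 32.78 wt%.

32.78 wt%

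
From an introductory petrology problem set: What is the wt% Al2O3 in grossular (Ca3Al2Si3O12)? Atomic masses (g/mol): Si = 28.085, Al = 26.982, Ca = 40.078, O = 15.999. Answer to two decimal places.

Formula mass = 450.441 g/mol.
2 Al → 1.0000 mol Al2O3 per formula unit; M(Al2O3) = 101.961, so Al2O3 mass = 101.961 g.
101.961/450.441 × 100 = 22.64 wt%.

22.64 wt%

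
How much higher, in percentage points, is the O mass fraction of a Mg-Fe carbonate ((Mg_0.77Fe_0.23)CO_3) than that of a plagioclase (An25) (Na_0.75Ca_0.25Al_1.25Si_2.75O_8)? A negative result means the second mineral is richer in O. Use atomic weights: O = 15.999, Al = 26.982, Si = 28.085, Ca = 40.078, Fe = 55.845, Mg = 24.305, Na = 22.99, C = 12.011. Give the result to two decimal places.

M((Mg_0.77Fe_0.23)CO_3) = 91.567 g/mol, so wt% O = 47.997/91.567 × 100 = 52.42%.
M(Na_0.75Ca_0.25Al_1.25Si_2.75O_8) = 266.215 g/mol, so wt% O = 127.992/266.215 × 100 = 48.08%.
52.42 − 48.08 = 4.34 pp.

4.34 percentage points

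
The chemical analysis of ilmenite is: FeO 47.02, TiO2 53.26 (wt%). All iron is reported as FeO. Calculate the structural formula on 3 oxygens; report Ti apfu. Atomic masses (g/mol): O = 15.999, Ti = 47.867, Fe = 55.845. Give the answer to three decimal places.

FeO (M=71.844): mol = 0.65447; Fe = 0.65447, O = 0.65447.
TiO2 (M=79.865): mol = 0.66688; Ti = 0.66688, O = 1.33376.
ΣO = 1.98823; factor = 3/ΣO = 1.50888.
Ti apfu = 0.66688 × 1.50888 = 1.006.

1.006 Ti apfu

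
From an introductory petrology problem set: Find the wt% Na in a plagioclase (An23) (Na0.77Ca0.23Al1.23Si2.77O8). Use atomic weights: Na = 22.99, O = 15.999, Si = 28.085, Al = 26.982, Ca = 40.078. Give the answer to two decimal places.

6.66 mass %

M(Na0.77Ca0.23Al1.23Si2.77O8) = 265.896 g/mol.
Na contributes 0.77 × 22.99 = 17.702 g per mole.
17.702/265.896 = 0.0666 → 6.66%.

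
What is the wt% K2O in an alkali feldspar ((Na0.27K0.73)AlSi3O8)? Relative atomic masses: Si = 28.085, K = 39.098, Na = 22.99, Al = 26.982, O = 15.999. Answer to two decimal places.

12.55 wt%

Formula mass = 273.978 g/mol.
0.73 K → 0.3650 mol K2O per formula unit; M(K2O) = 94.195, so K2O mass = 34.381 g.
34.381/273.978 × 100 = 12.55 wt%.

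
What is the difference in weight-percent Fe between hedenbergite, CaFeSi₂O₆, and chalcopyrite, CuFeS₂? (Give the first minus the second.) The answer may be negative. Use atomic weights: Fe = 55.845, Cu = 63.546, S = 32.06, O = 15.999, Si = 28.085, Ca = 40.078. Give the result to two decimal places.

Fe in CaFeSi₂O₆: molar mass 248.087 g/mol; 1×55.845 = 55.845 g → 22.51 wt%.
Fe in CuFeS₂: molar mass 183.511 g/mol; 1×55.845 = 55.845 g → 30.43 wt%.
Difference = 22.51 − 30.43 = -7.92 percentage points.

-7.92 percentage points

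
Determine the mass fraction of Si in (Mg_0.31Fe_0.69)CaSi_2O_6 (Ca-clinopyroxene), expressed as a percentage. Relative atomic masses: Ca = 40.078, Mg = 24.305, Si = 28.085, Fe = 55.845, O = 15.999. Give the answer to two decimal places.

23.57 weight percent

M((Mg_0.31Fe_0.69)CaSi_2O_6) = 238.310 g/mol.
Si contributes 2 × 28.085 = 56.170 g per mole.
56.170/238.310 = 0.2357 → 23.57%.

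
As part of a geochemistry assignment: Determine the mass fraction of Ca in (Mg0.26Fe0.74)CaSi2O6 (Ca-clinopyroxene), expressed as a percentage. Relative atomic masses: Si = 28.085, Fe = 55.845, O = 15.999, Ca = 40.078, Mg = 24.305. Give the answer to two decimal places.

16.71 wt%

Molar mass of (Mg0.26Fe0.74)CaSi2O6: 0.26·24.305 + 0.74·55.845 + 1·40.078 + 2·28.085 + 6·15.999 = 239.887 g/mol.
Mass of Ca per formula unit: 1 × 40.078 = 40.078 g.
Weight fraction Ca = 40.078 / 239.887 = 0.1671.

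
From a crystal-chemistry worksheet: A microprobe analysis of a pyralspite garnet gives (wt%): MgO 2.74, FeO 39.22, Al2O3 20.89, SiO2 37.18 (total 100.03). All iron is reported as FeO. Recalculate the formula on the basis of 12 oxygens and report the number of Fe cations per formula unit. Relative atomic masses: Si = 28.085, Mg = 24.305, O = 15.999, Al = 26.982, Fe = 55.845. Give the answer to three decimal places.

2.656 Fe apfu

MgO: 2.74/40.304 = 0.06798 mol → 0.06798 mol Mg, 0.06798 mol O.
FeO: 39.22/71.844 = 0.54591 mol → 0.54591 mol Fe, 0.54591 mol O.
Al2O3: 20.89/101.961 = 0.20488 mol → 0.40976 mol Al, 0.61464 mol O.
SiO2: 37.18/60.083 = 0.61881 mol → 0.61881 mol Si, 1.23762 mol O.
Total oxygen = 2.46615 mol. Normalization factor = 12/2.46615 = 4.86588.
Fe per 12 O = 0.54591 × 4.86588 = 2.656.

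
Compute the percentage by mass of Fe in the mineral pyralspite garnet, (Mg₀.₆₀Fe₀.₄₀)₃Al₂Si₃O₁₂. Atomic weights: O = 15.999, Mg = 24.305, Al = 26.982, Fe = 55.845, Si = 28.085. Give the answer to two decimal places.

Formula mass = 1.80·24.305 + 1.20·55.845 + 2·26.982 + 3·28.085 + 12·15.999 = 440.970 g/mol, of which 67.014 g is Fe.
So Fe makes up 67.014/440.970 = 0.1520 of the mass, i.e. 15.20%.

15.20 wt%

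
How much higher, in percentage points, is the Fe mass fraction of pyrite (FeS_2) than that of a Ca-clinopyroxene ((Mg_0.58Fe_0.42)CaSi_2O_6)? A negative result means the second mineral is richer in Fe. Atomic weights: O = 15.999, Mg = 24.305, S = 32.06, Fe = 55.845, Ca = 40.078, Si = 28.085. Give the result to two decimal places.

36.34 percentage points

Fe in FeS_2: molar mass 119.965 g/mol; 1×55.845 = 55.845 g → 46.55 wt%.
Fe in (Mg_0.58Fe_0.42)CaSi_2O_6: molar mass 229.794 g/mol; 0.42×55.845 = 23.455 g → 10.21 wt%.
Difference = 46.55 − 10.21 = 36.34 percentage points.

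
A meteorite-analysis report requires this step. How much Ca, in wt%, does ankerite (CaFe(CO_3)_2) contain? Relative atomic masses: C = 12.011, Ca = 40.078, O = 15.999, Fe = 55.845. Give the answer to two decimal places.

M(CaFe(CO_3)_2) = 215.939 g/mol.
Ca contributes 1 × 40.078 = 40.078 g per mole.
40.078/215.939 = 0.1856 → 18.56%.

18.56 wt%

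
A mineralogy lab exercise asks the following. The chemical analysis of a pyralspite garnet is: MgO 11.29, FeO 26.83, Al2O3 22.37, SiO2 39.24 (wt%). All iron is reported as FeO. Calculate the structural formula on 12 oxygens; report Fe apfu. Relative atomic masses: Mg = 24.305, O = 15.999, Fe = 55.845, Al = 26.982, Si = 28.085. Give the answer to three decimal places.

11.29 wt% MgO ÷ 40.304 g/mol = 0.28012 mol, giving 0.28012 Mg and 0.28012 O.
26.83 wt% FeO ÷ 71.844 g/mol = 0.37345 mol, giving 0.37345 Fe and 0.37345 O.
22.37 wt% Al2O3 ÷ 101.961 g/mol = 0.21940 mol, giving 0.43880 Al and 0.65820 O.
39.24 wt% SiO2 ÷ 60.083 g/mol = 0.65310 mol, giving 0.65310 Si and 1.30620 O.
Oxygen sums to 2.61797; scaling by 12/2.61797 = 4.58370 puts the formula on 12 O.
Fe: 0.37345 × 4.58370 = 1.712 atoms per formula unit.

1.712 Fe apfu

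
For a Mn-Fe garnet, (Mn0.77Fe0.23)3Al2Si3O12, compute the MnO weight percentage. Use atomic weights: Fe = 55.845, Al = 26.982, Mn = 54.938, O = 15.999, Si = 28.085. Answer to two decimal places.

33.06 wt%

M((Mn0.77Fe0.23)3Al2Si3O12) = 495.647 g/mol; M(MnO) = 70.937 g/mol.
Moles MnO per formula unit = 2.31 Mn ÷ 1 = 2.3100.
MnO fraction = (2.3100 × 70.937) / 495.647 = 163.864/495.647 = 0.3306.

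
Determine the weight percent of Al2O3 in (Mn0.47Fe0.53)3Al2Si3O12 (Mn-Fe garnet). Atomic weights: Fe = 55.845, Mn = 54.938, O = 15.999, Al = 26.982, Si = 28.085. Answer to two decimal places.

M((Mn0.47Fe0.53)3Al2Si3O12) = 496.463 g/mol; M(Al2O3) = 101.961 g/mol.
Moles Al2O3 per formula unit = 2 Al ÷ 2 = 1.0000.
Al2O3 fraction = (1.0000 × 101.961) / 496.463 = 101.961/496.463 = 0.2054.

20.54 wt%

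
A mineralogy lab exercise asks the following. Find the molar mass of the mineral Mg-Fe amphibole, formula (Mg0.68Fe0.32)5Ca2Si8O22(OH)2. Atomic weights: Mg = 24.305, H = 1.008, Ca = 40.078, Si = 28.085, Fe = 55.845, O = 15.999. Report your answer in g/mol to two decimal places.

862.82 g/mol

The formula mass is the sum 3.40(24.305) + 1.60(55.845) + 2(40.078) + 8(28.085) + 24(15.999) + 2(1.008).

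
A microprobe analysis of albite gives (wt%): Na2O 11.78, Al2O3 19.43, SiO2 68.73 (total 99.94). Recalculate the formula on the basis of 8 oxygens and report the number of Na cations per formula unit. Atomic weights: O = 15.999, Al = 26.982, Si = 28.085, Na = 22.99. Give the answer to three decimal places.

11.78 wt% Na2O ÷ 61.979 g/mol = 0.19006 mol, giving 0.38012 Na and 0.19006 O.
19.43 wt% Al2O3 ÷ 101.961 g/mol = 0.19056 mol, giving 0.38112 Al and 0.57168 O.
68.73 wt% SiO2 ÷ 60.083 g/mol = 1.14392 mol, giving 1.14392 Si and 2.28784 O.
Oxygen sums to 3.04958; scaling by 8/3.04958 = 2.62331 puts the formula on 8 O.
Na: 0.38012 × 2.62331 = 0.997 atoms per formula unit.

0.997 Na apfu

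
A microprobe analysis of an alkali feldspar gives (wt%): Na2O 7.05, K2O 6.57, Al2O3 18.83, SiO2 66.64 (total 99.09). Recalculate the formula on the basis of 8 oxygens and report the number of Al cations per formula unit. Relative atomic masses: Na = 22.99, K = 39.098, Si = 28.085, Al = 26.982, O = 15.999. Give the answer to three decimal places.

Na2O (M=61.979): mol = 0.11375; Na = 0.22750, O = 0.11375.
K2O (M=94.195): mol = 0.06975; K = 0.13950, O = 0.06975.
Al2O3 (M=101.961): mol = 0.18468; Al = 0.36936, O = 0.55404.
SiO2 (M=60.083): mol = 1.10913; Si = 1.10913, O = 2.21826.
ΣO = 2.95580; factor = 8/ΣO = 2.70654.
Al apfu = 0.36936 × 2.70654 = 1.000.

1.000 Al apfu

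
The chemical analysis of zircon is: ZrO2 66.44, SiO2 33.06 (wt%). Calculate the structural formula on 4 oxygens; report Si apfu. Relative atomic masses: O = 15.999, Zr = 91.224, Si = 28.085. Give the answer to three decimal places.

ZrO2: 66.44/123.222 = 0.53919 mol → 0.53919 mol Zr, 1.07838 mol O.
SiO2: 33.06/60.083 = 0.55024 mol → 0.55024 mol Si, 1.10048 mol O.
Total oxygen = 2.17886 mol. Normalization factor = 4/2.17886 = 1.83582.
Si per 4 O = 0.55024 × 1.83582 = 1.010.

1.010 Si apfu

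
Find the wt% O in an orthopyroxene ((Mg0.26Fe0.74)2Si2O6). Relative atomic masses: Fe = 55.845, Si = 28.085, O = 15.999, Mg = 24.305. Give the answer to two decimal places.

38.79 wt%

Formula mass = 0.52·24.305 + 1.48·55.845 + 2·28.085 + 6·15.999 = 247.453 g/mol, of which 95.994 g is O.
So O makes up 95.994/247.453 = 0.3879 of the mass, i.e. 38.79%.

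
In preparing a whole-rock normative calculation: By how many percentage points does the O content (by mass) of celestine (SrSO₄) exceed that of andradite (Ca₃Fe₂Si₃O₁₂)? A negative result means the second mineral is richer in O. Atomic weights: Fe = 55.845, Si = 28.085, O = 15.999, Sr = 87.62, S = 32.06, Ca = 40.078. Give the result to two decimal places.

M(SrSO₄) = 183.676 g/mol, so wt% O = 63.996/183.676 × 100 = 34.84%.
M(Ca₃Fe₂Si₃O₁₂) = 508.167 g/mol, so wt% O = 191.988/508.167 × 100 = 37.78%.
34.84 − 37.78 = -2.94 pp.

-2.94 percentage points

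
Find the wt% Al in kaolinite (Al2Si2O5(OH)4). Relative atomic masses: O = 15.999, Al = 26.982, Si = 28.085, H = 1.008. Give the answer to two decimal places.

Molar mass of Al2Si2O5(OH)4: 2×26.982 + 2×28.085 + 9×15.999 + 4×1.008 = 258.157 g/mol.
Mass of Al per formula unit: 2 × 26.982 = 53.964 g.
Weight fraction Al = 53.964 / 258.157 = 0.2090.

20.90 mass %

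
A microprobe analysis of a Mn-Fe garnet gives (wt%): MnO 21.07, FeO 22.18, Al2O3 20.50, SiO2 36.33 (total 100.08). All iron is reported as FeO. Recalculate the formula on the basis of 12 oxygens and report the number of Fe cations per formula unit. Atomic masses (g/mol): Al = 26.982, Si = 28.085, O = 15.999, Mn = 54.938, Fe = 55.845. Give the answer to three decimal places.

1.532 Fe apfu

MnO (M=70.937): mol = 0.29702; Mn = 0.29702, O = 0.29702.
FeO (M=71.844): mol = 0.30872; Fe = 0.30872, O = 0.30872.
Al2O3 (M=101.961): mol = 0.20106; Al = 0.40212, O = 0.60318.
SiO2 (M=60.083): mol = 0.60466; Si = 0.60466, O = 1.20932.
ΣO = 2.41824; factor = 12/ΣO = 4.96229.
Fe apfu = 0.30872 × 4.96229 = 1.532.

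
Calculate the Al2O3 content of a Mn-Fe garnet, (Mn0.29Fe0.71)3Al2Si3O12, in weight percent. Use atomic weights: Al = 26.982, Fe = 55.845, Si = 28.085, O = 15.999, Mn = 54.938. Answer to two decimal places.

Molar mass of (Mn0.29Fe0.71)3Al2Si3O12 = 0.87·54.938 + 2.13·55.845 + 2·26.982 + 3·28.085 + 12·15.999 = 496.953 g/mol.
Each formula unit contains 2 Al, equivalent to 2/2 = 1.0000 mol Al2O3.
M(Al2O3) = 2×26.982 + 3×15.999 = 101.961 g/mol.
Mass of Al2O3 per formula unit = 1.0000 × 101.961 = 101.961 g.
Al2O3 wt% = 101.961 / 496.953 × 100 = 20.52%.

20.52 wt%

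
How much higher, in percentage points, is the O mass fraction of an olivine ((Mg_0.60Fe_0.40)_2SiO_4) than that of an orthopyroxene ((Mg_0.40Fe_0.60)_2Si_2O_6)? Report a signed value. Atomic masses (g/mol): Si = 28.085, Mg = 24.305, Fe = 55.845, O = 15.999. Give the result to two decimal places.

M((Mg_0.60Fe_0.40)_2SiO_4) = 165.923 g/mol, so wt% O = 63.996/165.923 × 100 = 38.57%.
M((Mg_0.40Fe_0.60)_2Si_2O_6) = 238.622 g/mol, so wt% O = 95.994/238.622 × 100 = 40.23%.
38.57 − 40.23 = -1.66 pp.

-1.66 percentage points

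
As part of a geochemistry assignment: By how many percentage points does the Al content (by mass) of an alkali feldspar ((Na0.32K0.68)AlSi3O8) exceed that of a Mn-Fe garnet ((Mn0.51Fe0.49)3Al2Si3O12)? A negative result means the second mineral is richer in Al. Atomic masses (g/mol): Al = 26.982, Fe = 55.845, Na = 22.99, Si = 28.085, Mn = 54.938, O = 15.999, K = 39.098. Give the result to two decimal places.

-0.99 percentage points

M((Na0.32K0.68)AlSi3O8) = 273.172 g/mol, so wt% Al = 26.982/273.172 × 100 = 9.88%.
M((Mn0.51Fe0.49)3Al2Si3O12) = 496.354 g/mol, so wt% Al = 53.964/496.354 × 100 = 10.87%.
9.88 − 10.87 = -0.99 pp.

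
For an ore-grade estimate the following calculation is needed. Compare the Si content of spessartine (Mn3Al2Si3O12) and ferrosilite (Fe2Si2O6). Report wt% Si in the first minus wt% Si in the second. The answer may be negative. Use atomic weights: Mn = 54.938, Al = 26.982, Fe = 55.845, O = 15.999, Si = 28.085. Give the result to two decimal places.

First mineral: 84.255 g Si in 495.021 g formula = 17.02 wt% Si.
Second mineral: 56.170 g Si in 263.854 g formula = 21.29 wt% Si.
17.02% − 21.29% gives a difference of -4.27 percentage points.

-4.27 percentage points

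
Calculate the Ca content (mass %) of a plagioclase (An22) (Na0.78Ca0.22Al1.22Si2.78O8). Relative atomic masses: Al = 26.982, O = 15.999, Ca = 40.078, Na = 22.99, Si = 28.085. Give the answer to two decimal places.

M(Na0.78Ca0.22Al1.22Si2.78O8) = 265.736 g/mol.
Ca contributes 0.22 × 40.078 = 8.817 g per mole.
8.817/265.736 = 0.0332 → 3.32%.

3.32 mass %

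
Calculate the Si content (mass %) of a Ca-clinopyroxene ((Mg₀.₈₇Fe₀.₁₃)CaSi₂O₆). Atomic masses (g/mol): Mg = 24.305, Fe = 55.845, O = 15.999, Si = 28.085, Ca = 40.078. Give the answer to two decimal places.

25.46 mass %

Molar mass of (Mg₀.₈₇Fe₀.₁₃)CaSi₂O₆: 0.87·24.305 + 0.13·55.845 + 1·40.078 + 2·28.085 + 6·15.999 = 220.647 g/mol.
Mass of Si per formula unit: 2 × 28.085 = 56.170 g.
Weight fraction Si = 56.170 / 220.647 = 0.2546.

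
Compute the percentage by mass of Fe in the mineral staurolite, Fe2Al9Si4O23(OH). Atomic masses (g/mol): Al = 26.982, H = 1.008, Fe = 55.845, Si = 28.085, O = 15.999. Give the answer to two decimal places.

13.11 wt%

M(Fe2Al9Si4O23(OH)) = 851.852 g/mol.
Fe contributes 2 × 55.845 = 111.690 g per mole.
111.690/851.852 = 0.1311 → 13.11%.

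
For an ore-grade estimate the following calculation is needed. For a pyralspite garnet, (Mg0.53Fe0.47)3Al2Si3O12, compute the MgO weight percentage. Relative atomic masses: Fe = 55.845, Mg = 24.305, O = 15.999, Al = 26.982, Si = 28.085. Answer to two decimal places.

14.32 wt%

Molar mass of (Mg0.53Fe0.47)3Al2Si3O12 = 1.59·24.305 + 1.41·55.845 + 2·26.982 + 3·28.085 + 12·15.999 = 447.593 g/mol.
Each formula unit contains 1.59 Mg, equivalent to 1.59/1 = 1.5900 mol MgO.
M(MgO) = 1×24.305 + 1×15.999 = 40.304 g/mol.
Mass of MgO per formula unit = 1.5900 × 40.304 = 64.083 g.
MgO wt% = 64.083 / 447.593 × 100 = 14.32%.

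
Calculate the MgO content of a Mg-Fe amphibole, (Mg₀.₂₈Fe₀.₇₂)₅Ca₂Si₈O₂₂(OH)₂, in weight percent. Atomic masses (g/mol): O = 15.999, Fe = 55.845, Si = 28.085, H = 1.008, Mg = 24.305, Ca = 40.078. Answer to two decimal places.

M((Mg₀.₂₈Fe₀.₇₂)₅Ca₂Si₈O₂₂(OH)₂) = 925.897 g/mol; M(MgO) = 40.304 g/mol.
Moles MgO per formula unit = 1.40 Mg ÷ 1 = 1.4000.
MgO fraction = (1.4000 × 40.304) / 925.897 = 56.426/925.897 = 0.0609.

6.09 wt%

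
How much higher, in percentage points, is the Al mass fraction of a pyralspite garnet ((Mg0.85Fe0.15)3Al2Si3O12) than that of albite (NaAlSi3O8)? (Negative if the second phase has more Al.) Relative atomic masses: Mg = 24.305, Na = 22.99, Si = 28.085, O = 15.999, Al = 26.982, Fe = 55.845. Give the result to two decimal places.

M((Mg0.85Fe0.15)3Al2Si3O12) = 417.315 g/mol, so wt% Al = 53.964/417.315 × 100 = 12.93%.
M(NaAlSi3O8) = 262.219 g/mol, so wt% Al = 26.982/262.219 × 100 = 10.29%.
12.93 − 10.29 = 2.64 pp.

2.64 percentage points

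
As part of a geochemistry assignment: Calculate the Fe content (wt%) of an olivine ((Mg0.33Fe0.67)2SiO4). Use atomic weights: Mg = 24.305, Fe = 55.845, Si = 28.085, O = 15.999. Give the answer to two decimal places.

40.90 wt%

Molar mass of (Mg0.33Fe0.67)2SiO4: 0.66×24.305 + 1.34×55.845 + 1×28.085 + 4×15.999 = 182.955 g/mol.
Mass of Fe per formula unit: 1.34 × 55.845 = 74.832 g.
Weight fraction Fe = 74.832 / 182.955 = 0.4090.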